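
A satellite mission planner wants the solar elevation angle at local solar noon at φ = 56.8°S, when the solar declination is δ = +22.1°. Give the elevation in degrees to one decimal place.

11.1°

At local noon the hour angle is zero, so the zenith angle equals |φ − δ| = |-56.8° − (+22.100°)| = 78.900°.
Elevation = 90° − 78.900° = 11.1°.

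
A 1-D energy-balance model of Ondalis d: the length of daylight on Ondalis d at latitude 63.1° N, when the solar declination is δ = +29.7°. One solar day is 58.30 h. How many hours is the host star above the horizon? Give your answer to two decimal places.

Sunrise equation: cos h₀ = −tan ϕ · tan δ = -1.1243 ≤ −1, so the host star never sets (polar day) and h₀ = π.
Daylight = 2h₀/(2π) × 58.30 h = (3.1416/π) × 58.30 = 58.30 h.

58.30 h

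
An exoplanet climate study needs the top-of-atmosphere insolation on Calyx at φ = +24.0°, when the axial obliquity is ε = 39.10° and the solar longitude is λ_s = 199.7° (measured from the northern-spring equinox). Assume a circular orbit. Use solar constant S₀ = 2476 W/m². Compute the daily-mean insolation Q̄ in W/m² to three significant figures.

Q̄ ≈ 600 W/m²

Solar declination: sin δ = sin ε · sin λ_s = sin 39.10° × sin 199.7° = -0.21260, so δ = -12.275°.
cos H₀ = −tan(+24.0°) tan(-12.275°) = 0.0969, H₀ = 1.4738 rad.
Bracket: H₀ sin φ sin δ + cos φ cos δ sin H₀ = 1.4738×0.40674×-0.21260 + 0.91355×0.97714×0.99530 = -0.127444 + 0.888471 = 0.761027.
Q̄ = (S₀/π) × [bracket] = (2476/π) × 0.761027 = 599.8 W/m².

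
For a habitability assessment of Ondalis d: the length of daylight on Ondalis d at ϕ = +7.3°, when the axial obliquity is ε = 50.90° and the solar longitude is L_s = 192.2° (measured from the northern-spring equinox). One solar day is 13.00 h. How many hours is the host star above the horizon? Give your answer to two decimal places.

Solar declination: sin δ = sin ε · sin L_s = sin 50.90° × sin 192.2° = -0.16400, so δ = -9.439°.
cos h₀ = −tan ϕ · tan δ = −tan(+7.3°) × tan(-9.439°) = 0.0213, so h₀ = 1.5495 rad = 88.78°.
Daylight = 2h₀/(2π) × 13.00 h = (1.5495/π) × 13.00 = 6.41 h.

6.41 h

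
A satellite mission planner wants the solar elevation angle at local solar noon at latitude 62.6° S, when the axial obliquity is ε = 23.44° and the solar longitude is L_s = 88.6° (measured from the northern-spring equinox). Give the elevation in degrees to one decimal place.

4.0°

Solar declination: sin δ = sin ε · sin L_s = sin 23.44° × sin 88.6° = 0.39767, so δ = +23.433°.
At local noon the hour angle is zero, so the zenith angle equals |ϕ − δ| = |-62.6° − (+23.433°)| = 86.033°.
Elevation = 90° − 86.033° = 4.0°.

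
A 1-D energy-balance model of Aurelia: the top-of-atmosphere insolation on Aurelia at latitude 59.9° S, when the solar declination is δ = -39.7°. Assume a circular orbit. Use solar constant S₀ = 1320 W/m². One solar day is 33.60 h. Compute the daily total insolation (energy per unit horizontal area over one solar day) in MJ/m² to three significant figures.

88.2 MJ/m²

cos H₀ = −tan(-59.9°) tan(-39.700°) = -1.4322 ≤ −1 ⇒ polar day, H₀ = π.
Bracket: H₀ sin φ sin δ + cos φ cos δ sin H₀ = 3.1416×-0.86515×-0.63877 + 0.50151×0.76940×0.00000 = 1.736148 + 0.000000 = 1.736148.
Q̄ = (S₀/π) × [bracket] = (1320/π) × 1.736148 = 729.48 W/m².
Daily total = Q̄ × 33.60 h × 3600 s/h = 729.48 × 33.60 × 3600 / 10⁶ = 88.24 MJ/m².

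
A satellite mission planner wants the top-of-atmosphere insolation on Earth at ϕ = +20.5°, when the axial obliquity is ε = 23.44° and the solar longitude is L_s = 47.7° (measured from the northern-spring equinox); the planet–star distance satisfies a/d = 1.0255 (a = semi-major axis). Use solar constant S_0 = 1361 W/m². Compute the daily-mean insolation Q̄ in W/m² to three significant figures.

Q̄ ≈ 484 W/m²

Solar declination: sin δ = sin ε · sin L_s = sin 23.44° × sin 47.7° = 0.29422, so δ = +17.111°.
cos h₀ = −tan(+20.5°) tan(+17.111°) = -0.1151, h₀ = 1.6861 rad.
Bracket: h₀ sin ϕ sin δ + cos ϕ cos δ sin h₀ = 1.6861×0.35021×0.29422 + 0.93667×0.95574×0.99335 = 0.173734 + 0.889260 = 1.062994.
Inverse-square distance factor (a/d)² = 1.0255² = 1.051650.
Q̄ = (S_0/π) × 1.051650 × [bracket] = (1361/π) × 1.051650 × 1.062994 = 484.3 W/m².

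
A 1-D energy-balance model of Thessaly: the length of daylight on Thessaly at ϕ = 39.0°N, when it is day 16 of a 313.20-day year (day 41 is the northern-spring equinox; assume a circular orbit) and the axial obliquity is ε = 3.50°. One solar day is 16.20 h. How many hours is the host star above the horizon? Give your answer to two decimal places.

7.98 h

Solar longitude: L_s = 360° × (16 − 41)/313.20 = -28.736°, i.e. -28.736° + 360° = 331.264°.
sin δ = sin 3.50° × sin 331.264° = -0.02935, so δ = -1.682°.
cos h₀ = −tan ϕ · tan δ = −tan(+39.0°) × tan(-1.682°) = 0.0238, so h₀ = 1.5470 rad = 88.64°.
Daylight = 2h₀/(2π) × 16.20 h = (1.5470/π) × 16.20 = 7.98 h.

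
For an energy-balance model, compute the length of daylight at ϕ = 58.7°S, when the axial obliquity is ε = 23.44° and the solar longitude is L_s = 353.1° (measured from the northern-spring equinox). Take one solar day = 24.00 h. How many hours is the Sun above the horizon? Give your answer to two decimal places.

12.60 h

Solar declination: sin δ = sin ε · sin L_s = sin 23.44° × sin 353.1° = -0.04779, so δ = -2.739°.
cos h₀ = −tan ϕ · tan δ = −tan(-58.7°) × tan(-2.739°) = -0.0787, so h₀ = 1.6496 rad = 94.51°.
Daylight = 2h₀/(2π) × 24.00 h = (1.6496/π) × 24.00 = 12.60 h.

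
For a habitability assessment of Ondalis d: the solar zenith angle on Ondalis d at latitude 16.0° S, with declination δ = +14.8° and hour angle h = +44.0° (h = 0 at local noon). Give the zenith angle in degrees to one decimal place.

cos θ_z = sin φ sin δ + cos φ cos δ cos h = -0.070410 + 0.668533 = 0.598123.
θ_z = arccos(0.598123) = 53.3°.

θ_z = 53.3°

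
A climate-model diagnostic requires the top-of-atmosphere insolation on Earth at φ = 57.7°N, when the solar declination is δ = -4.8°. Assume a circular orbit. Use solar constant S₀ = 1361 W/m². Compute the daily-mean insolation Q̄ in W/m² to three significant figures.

Q̄ ≈ 185 W/m²

cos H₀ = −tan(+57.7°) tan(-4.800°) = 0.1328, H₀ = 1.4376 rad.
Bracket: H₀ sin φ sin δ + cos φ cos δ sin H₀ = 1.4376×0.84526×-0.08368 + 0.53435×0.99649×0.99114 = -0.101683 + 0.527757 = 0.426074.
Q̄ = (S₀/π) × [bracket] = (1361/π) × 0.426074 = 184.6 W/m².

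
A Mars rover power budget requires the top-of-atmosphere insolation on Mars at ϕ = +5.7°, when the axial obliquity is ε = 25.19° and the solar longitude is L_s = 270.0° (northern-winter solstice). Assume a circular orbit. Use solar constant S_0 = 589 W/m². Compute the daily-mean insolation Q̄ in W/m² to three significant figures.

Q̄ ≈ 157 W/m²

Solar declination: sin δ = sin ε · sin L_s = sin 25.19° × sin 270.0° = -0.42562, so δ = -25.190°.
cos h₀ = −tan(+5.7°) tan(-25.190°) = 0.0469, h₀ = 1.5238 rad.
Bracket: h₀ sin ϕ sin δ + cos ϕ cos δ sin h₀ = 1.5238×0.09932×-0.42562 + 0.99506×0.90490×0.99890 = -0.064415 + 0.899439 = 0.835024.
Q̄ = (S_0/π) × [bracket] = (589/π) × 0.835024 = 156.6 W/m².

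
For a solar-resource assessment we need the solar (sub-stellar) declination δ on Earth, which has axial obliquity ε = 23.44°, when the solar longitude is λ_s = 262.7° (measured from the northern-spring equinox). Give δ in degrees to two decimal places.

sin δ = sin ε · sin λ_s = sin 23.44° × sin 262.7° = -0.394564.
δ = arcsin(-0.394564) = -23.24°.

δ = -23.24°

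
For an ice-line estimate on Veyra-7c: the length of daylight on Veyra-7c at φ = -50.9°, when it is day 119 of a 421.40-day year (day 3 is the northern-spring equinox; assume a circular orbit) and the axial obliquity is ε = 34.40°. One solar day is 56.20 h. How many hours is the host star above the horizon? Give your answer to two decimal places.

Solar longitude: λ_s = 360° × (119 − 3)/421.40 = 99.098°.
sin δ = sin 34.40° × sin 99.098° = 0.55786, so δ = +33.908°.
cos H₀ = −tan φ · tan δ = −tan(-50.9°) × tan(+33.908°) = 0.8271, so H₀ = 0.5969 rad = 34.20°.
Daylight = 2H₀/(2π) × 56.20 h = (0.5969/π) × 56.20 = 10.68 h.

10.68 h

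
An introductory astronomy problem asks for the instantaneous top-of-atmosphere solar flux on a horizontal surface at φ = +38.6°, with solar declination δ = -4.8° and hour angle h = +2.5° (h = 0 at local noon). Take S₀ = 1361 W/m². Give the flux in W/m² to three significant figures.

cos θ_z = sin φ sin δ + cos φ cos δ cos h = -0.052205 + 0.778038 = 0.725833.
Flux = S₀ · cos θ_z = 1361 × 0.725833 = 987.9 W/m².

988 W/m²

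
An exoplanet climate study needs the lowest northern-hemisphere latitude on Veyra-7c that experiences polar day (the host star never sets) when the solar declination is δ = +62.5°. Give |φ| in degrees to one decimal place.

|φ| = 27.5°

Polar day requires cos H₀ = −tan φ tan δ ≤ −1, i.e. tan φ tan δ ≥ 1.
The boundary is |tan φ| · |tan δ| = 1, so |φ| = 90° − |δ| = 90° − 62.5° = 27.5° in the northern hemisphere.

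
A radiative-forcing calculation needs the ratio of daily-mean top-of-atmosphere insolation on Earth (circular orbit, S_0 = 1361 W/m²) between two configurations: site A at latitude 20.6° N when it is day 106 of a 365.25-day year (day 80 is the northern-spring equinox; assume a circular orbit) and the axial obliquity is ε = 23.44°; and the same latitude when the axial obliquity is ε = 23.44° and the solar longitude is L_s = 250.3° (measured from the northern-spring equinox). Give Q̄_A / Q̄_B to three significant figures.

— Configuration A (ϕ=+20.6°):
Solar longitude: L_s = 360° × (106 − 80)/365.25 = 25.626°.
sin δ = sin 23.44° × sin 25.626° = 0.17204, so δ = +9.907°.
cos h₀ = −tan(+20.6°) tan(+9.907°) = -0.0656, h₀ = 1.6365 rad.
Bracket: h₀ sin ϕ sin δ + cos ϕ cos δ sin h₀ = 1.6365×0.35184×0.17204 + 0.93606×0.98509×0.99784 = 0.099058 + 0.920112 = 1.019170.
Q̄ = (S_0/π) × [bracket] = (1361/π) × 1.019170 = 441.52 W/m².
— Configuration B (ϕ=+20.6°):
Solar declination: sin δ = sin ε · sin L_s = sin 23.44° × sin 250.3° = -0.37451, so δ = -21.994°.
cos h₀ = −tan(+20.6°) tan(-21.994°) = 0.1518, h₀ = 1.4184 rad.
Bracket: h₀ sin ϕ sin δ + cos ϕ cos δ sin h₀ = 1.4184×0.35184×-0.37451 + 0.93606×0.92722×0.98841 = -0.186899 + 0.857874 = 0.670975.
Q̄ = (S_0/π) × [bracket] = (1361/π) × 0.670975 = 290.68 W/m².
Ratio Q̄_A / Q̄_B = 441.52 / 290.68 = 1.519.

Q̄_A / Q̄_B ≈ 1.52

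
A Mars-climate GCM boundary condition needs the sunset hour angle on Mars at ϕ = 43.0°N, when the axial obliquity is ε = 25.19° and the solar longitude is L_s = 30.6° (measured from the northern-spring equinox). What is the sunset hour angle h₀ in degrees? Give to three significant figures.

Solar declination: sin δ = sin ε · sin L_s = sin 25.19° × sin 30.6° = 0.21666, so δ = +12.513°.
cos h₀ = −tan ϕ · tan δ = −tan(+43.0°) × tan(+12.513°) = -0.2070, so h₀ = 1.7793 rad = 101.94°.

h₀ = 102°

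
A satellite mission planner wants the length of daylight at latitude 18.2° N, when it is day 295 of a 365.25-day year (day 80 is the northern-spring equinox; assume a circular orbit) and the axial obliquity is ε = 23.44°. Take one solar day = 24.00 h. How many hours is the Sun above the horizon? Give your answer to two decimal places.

11.46 h

Solar longitude: λ_s = 360° × (295 − 80)/365.25 = 211.910°.
sin δ = sin 23.44° × sin 211.910° = -0.21026, so δ = -12.138°.
cos H₀ = −tan φ · tan δ = −tan(+18.2°) × tan(-12.138°) = 0.0707, so H₀ = 1.5000 rad = 85.95°.
Daylight = 2H₀/(2π) × 24.00 h = (1.5000/π) × 24.00 = 11.46 h.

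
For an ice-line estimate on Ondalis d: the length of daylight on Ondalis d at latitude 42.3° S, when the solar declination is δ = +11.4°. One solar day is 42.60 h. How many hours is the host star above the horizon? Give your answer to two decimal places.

cos H₀ = −tan φ · tan δ = −tan(-42.3°) × tan(+11.400°) = 0.1835, so H₀ = 1.3863 rad = 79.43°.
Daylight = 2H₀/(2π) × 42.60 h = (1.3863/π) × 42.60 = 18.80 h.

18.80 h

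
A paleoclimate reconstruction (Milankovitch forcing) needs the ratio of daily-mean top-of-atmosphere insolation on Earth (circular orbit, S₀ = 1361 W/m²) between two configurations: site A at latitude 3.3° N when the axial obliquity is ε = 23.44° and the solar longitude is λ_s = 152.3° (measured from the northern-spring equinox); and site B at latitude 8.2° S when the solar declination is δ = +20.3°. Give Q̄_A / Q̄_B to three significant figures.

Q̄_A / Q̄_B ≈ 1.17

— Configuration A (φ=+3.3°):
Solar declination: sin δ = sin ε · sin λ_s = sin 23.44° × sin 152.3° = 0.18491, so δ = +10.656°.
cos H₀ = −tan(+3.3°) tan(+10.656°) = -0.0108, H₀ = 1.5816 rad.
Bracket: H₀ sin φ sin δ + cos φ cos δ sin H₀ = 1.5816×0.05756×0.18491 + 0.99834×0.98276×0.99994 = 0.016834 + 0.981070 = 0.997904.
Q̄ = (S₀/π) × [bracket] = (1361/π) × 0.997904 = 432.31 W/m².
— Configuration B (φ=-8.2°):
cos H₀ = −tan(-8.2°) tan(+20.300°) = 0.0533, H₀ = 1.5175 rad.
Bracket: H₀ sin φ sin δ + cos φ cos δ sin H₀ = 1.5175×-0.14263×0.34694 + 0.98978×0.93789×0.99858 = -0.075092 + 0.926987 = 0.851895.
Q̄ = (S₀/π) × [bracket] = (1361/π) × 0.851895 = 369.06 W/m².
Ratio Q̄_A / Q̄_B = 432.31 / 369.06 = 1.171.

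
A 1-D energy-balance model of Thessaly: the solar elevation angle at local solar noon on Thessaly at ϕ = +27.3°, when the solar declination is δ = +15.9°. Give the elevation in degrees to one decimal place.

At local noon the hour angle is zero, so the zenith angle equals |ϕ − δ| = |+27.3° − (+15.900°)| = 11.400°.
Elevation = 90° − 11.400° = 78.6°.

78.6°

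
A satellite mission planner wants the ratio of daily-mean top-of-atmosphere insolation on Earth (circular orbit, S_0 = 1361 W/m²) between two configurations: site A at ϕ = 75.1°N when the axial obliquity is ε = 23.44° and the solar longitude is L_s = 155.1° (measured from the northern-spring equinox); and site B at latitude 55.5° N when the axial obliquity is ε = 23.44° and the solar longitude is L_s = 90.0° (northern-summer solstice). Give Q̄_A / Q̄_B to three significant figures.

— Configuration A (ϕ=+75.1°):
Solar declination: sin δ = sin ε · sin L_s = sin 23.44° × sin 155.1° = 0.16748, so δ = +9.642°.
cos h₀ = −tan(+75.1°) tan(+9.642°) = -0.6385, h₀ = 2.2633 rad.
Bracket: h₀ sin ϕ sin δ + cos ϕ cos δ sin h₀ = 2.2633×0.96638×0.16748 + 0.25713×0.98587×0.76965 = 0.366314 + 0.195104 = 0.561418.
Q̄ = (S_0/π) × [bracket] = (1361/π) × 0.561418 = 243.22 W/m².
— Configuration B (ϕ=+55.5°):
Solar declination: sin δ = sin ε · sin L_s = sin 23.44° × sin 90.0° = 0.39779, so δ = +23.440°.
cos h₀ = −tan(+55.5°) tan(+23.440°) = -0.6308, h₀ = 2.2534 rad.
Bracket: h₀ sin ϕ sin δ + cos ϕ cos δ sin h₀ = 2.2534×0.82413×0.39779 + 0.56641×0.91748×0.77591 = 0.738734 + 0.403217 = 1.141951.
Q̄ = (S_0/π) × [bracket] = (1361/π) × 1.141951 = 494.72 W/m².
Ratio Q̄_A / Q̄_B = 243.22 / 494.72 = 0.4916.

Q̄_A / Q̄_B ≈ 0.492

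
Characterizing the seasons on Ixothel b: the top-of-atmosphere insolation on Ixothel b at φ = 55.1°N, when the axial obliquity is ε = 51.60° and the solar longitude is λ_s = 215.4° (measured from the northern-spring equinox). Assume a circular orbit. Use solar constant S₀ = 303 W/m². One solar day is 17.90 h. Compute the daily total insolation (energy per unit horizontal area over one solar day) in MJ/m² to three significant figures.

Solar declination: sin δ = sin ε · sin λ_s = sin 51.60° × sin 215.4° = -0.45398, so δ = -26.999°.
cos H₀ = −tan(+55.1°) tan(-26.999°) = 0.7304, H₀ = 0.7519 rad.
Bracket: H₀ sin φ sin δ + cos φ cos δ sin H₀ = 0.7519×0.82015×-0.45398 + 0.57215×0.89101×0.68306 = -0.279956 + 0.348218 = 0.068262.
Q̄ = (S₀/π) × [bracket] = (303/π) × 0.068262 = 6.5837 W/m².
Daily total = Q̄ × 17.90 h × 3600 s/h = 6.5837 × 17.90 × 3600 / 10⁶ = 0.4243 MJ/m².

0.424 MJ/m²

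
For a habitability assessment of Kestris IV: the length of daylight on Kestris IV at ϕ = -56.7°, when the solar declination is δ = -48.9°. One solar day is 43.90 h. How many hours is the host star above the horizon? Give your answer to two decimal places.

43.90 h

Sunrise equation: cos h₀ = −tan ϕ · tan δ = -1.7451 ≤ −1, so the host star never sets (polar day) and h₀ = π.
Daylight = 2h₀/(2π) × 43.90 h = (3.1416/π) × 43.90 = 43.90 h.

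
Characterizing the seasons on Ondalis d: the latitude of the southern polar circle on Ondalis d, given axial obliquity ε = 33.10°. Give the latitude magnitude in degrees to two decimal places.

56.90°

The polar circle is the lowest latitude that experiences at least one full rotation of continuous darkness at the northern-summer solstice; it lies at |φ| = 90° − ε = 90° − 33.10° = 56.90°.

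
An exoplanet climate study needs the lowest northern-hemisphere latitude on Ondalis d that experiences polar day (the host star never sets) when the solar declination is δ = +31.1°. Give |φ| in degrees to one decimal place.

|φ| = 58.9°

Polar day requires cos H₀ = −tan φ tan δ ≤ −1, i.e. tan φ tan δ ≥ 1.
The boundary is |tan φ| · |tan δ| = 1, so |φ| = 90° − |δ| = 90° − 31.1° = 58.9° in the northern hemisphere.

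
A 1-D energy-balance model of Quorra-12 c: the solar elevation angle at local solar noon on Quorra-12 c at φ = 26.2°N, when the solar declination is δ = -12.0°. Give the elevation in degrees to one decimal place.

At local noon the hour angle is zero, so the zenith angle equals |φ − δ| = |+26.2° − (-12.000°)| = 38.200°.
Elevation = 90° − 38.200° = 51.8°.

51.8°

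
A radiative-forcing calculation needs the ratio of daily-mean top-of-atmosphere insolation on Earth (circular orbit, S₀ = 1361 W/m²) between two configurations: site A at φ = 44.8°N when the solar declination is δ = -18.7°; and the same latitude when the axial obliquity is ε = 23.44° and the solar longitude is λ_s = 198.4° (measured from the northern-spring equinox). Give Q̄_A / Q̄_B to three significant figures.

— Configuration A (φ=+44.8°):
cos H₀ = −tan(+44.8°) tan(-18.700°) = 0.3361, H₀ = 1.2280 rad.
Bracket: H₀ sin φ sin δ + cos φ cos δ sin H₀ = 1.2280×0.70463×-0.32061 + 0.70957×0.94721×0.94182 = -0.277419 + 0.633008 = 0.355589.
Q̄ = (S₀/π) × [bracket] = (1361/π) × 0.355589 = 154.05 W/m².
— Configuration B (φ=+44.8°):
Solar declination: sin δ = sin ε · sin λ_s = sin 23.44° × sin 198.4° = -0.12556, so δ = -7.213°.
cos H₀ = −tan(+44.8°) tan(-7.213°) = 0.1257, H₀ = 1.4448 rad.
Bracket: H₀ sin φ sin δ + cos φ cos δ sin H₀ = 1.4448×0.70463×-0.12556 + 0.70957×0.99209×0.99207 = -0.127826 + 0.698375 = 0.570549.
Q̄ = (S₀/π) × [bracket] = (1361/π) × 0.570549 = 247.17 W/m².
Ratio Q̄_A / Q̄_B = 154.05 / 247.17 = 0.6233.

Q̄_A / Q̄_B ≈ 0.623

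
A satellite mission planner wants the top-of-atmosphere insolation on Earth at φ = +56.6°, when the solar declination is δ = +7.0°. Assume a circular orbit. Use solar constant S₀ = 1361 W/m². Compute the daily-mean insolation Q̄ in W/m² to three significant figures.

Q̄ ≈ 310 W/m²

cos H₀ = −tan(+56.6°) tan(+7.000°) = -0.1862, H₀ = 1.7581 rad.
Bracket: H₀ sin φ sin δ + cos φ cos δ sin H₀ = 1.7581×0.83485×0.12187 + 0.55048×0.99255×0.98251 = 0.178875 + 0.536823 = 0.715698.
Q̄ = (S₀/π) × [bracket] = (1361/π) × 0.715698 = 310.1 W/m².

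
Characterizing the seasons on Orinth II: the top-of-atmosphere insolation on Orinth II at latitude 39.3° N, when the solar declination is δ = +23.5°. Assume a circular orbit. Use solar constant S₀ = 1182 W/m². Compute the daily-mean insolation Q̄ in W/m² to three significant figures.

Q̄ ≈ 433 W/m²

cos H₀ = −tan(+39.3°) tan(+23.500°) = -0.3559, H₀ = 1.9347 rad.
Bracket: H₀ sin φ sin δ + cos φ cos δ sin H₀ = 1.9347×0.63338×0.39875 + 0.77384×0.91706×0.93453 = 0.488628 + 0.663196 = 1.151824.
Q̄ = (S₀/π) × [bracket] = (1182/π) × 1.151824 = 433.4 W/m².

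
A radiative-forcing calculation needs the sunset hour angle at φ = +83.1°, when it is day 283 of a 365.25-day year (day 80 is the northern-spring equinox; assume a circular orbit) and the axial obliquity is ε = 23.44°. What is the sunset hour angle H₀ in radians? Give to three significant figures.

H₀ = 0.00 rad

Solar longitude: λ_s = 360° × (283 − 80)/365.25 = 200.082°.
sin δ = sin 23.44° × sin 200.082° = -0.13659, so δ = -7.850°.
cos H₀ = −tan φ · tan δ = 1.1394 ≥ 1, so the Sun never rises (polar night) and H₀ = 0.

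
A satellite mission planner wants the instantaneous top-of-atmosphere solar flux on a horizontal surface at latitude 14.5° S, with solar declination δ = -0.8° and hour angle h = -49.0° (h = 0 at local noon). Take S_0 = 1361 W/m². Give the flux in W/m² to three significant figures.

869 W/m²

cos θ_z = sin ϕ sin δ + cos ϕ cos δ cos h = 0.003496 + 0.635100 = 0.638596.
Flux = S_0 · cos θ_z = 1361 × 0.638596 = 869.1 W/m².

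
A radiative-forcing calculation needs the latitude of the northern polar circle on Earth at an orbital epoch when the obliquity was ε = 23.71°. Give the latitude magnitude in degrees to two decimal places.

66.29°

The polar circle is the lowest latitude that experiences at least one full rotation of continuous daylight at the northern-summer solstice; it lies at |φ| = 90° − ε = 90° − 23.71° = 66.29°.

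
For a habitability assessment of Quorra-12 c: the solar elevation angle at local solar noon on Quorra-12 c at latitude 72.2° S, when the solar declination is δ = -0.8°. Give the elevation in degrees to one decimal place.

At local noon the hour angle is zero, so the zenith angle equals |ϕ − δ| = |-72.2° − (-0.800°)| = 71.400°.
Elevation = 90° − 71.400° = 18.6°.

18.6°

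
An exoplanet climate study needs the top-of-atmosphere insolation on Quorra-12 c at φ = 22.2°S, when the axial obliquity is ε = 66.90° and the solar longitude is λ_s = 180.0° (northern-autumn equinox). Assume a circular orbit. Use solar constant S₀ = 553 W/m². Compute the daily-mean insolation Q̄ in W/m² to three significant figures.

Solar declination: sin δ = sin ε · sin λ_s = sin 66.90° × sin 180.0° = 0.00000, so δ = +0.000°.
cos H₀ = −tan(-22.2°) tan(+0.000°) = 0.0000, H₀ = 1.5708 rad.
Bracket: H₀ sin φ sin δ + cos φ cos δ sin H₀ = 1.5708×-0.37784×0.00000 + 0.92587×1.00000×1.00000 = -0.000000 + 0.925870 = 0.925870.
Q̄ = (S₀/π) × [bracket] = (553/π) × 0.925870 = 163.0 W/m².

Q̄ ≈ 163 W/m²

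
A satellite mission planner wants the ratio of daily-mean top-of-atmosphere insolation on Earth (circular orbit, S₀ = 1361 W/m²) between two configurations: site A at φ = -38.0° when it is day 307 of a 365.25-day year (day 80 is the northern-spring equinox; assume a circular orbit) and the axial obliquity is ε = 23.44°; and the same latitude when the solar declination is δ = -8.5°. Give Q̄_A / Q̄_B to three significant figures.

Q̄_A / Q̄_B ≈ 1.12

— Configuration A (φ=-38.0°):
Solar longitude: λ_s = 360° × (307 − 80)/365.25 = 223.737°.
sin δ = sin 23.44° × sin 223.737° = -0.27501, so δ = -15.963°.
cos H₀ = −tan(-38.0°) tan(-15.963°) = -0.2235, H₀ = 1.7962 rad.
Bracket: H₀ sin φ sin δ + cos φ cos δ sin H₀ = 1.7962×-0.61566×-0.27501 + 0.78801×0.96144×0.97471 = 0.304119 + 0.738464 = 1.042583.
Q̄ = (S₀/π) × [bracket] = (1361/π) × 1.042583 = 451.67 W/m².
— Configuration B (φ=-38.0°):
cos H₀ = −tan(-38.0°) tan(-8.500°) = -0.1168, H₀ = 1.6878 rad.
Bracket: H₀ sin φ sin δ + cos φ cos δ sin H₀ = 1.6878×-0.61566×-0.14781 + 0.78801×0.98902×0.99316 = 0.153591 + 0.774027 = 0.927618.
Q̄ = (S₀/π) × [bracket] = (1361/π) × 0.927618 = 401.86 W/m².
Ratio Q̄_A / Q̄_B = 451.67 / 401.86 = 1.124.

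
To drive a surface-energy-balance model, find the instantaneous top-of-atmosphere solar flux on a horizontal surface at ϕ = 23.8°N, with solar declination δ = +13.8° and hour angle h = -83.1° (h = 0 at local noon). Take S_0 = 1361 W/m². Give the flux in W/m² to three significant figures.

cos θ_z = sin ϕ sin δ + cos ϕ cos δ cos h = 0.096259 + 0.106747 = 0.203006.
Flux = S_0 · cos θ_z = 1361 × 0.203006 = 276.3 W/m².

276 W/m²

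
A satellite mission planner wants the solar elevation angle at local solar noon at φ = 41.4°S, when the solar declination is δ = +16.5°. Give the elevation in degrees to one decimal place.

At local noon the hour angle is zero, so the zenith angle equals |φ − δ| = |-41.4° − (+16.500°)| = 57.900°.
Elevation = 90° − 57.900° = 32.1°.

32.1°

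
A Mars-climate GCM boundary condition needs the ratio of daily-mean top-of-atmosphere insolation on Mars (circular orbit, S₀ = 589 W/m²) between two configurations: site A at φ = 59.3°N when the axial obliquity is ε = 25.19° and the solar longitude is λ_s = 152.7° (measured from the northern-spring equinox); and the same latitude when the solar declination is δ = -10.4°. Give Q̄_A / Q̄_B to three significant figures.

Q̄_A / Q̄_B ≈ 2.81

— Configuration A (φ=+59.3°):
Solar declination: sin δ = sin ε · sin λ_s = sin 25.19° × sin 152.7° = 0.19521, so δ = +11.257°.
cos H₀ = −tan(+59.3°) tan(+11.257°) = -0.3352, H₀ = 1.9126 rad.
Bracket: H₀ sin φ sin δ + cos φ cos δ sin H₀ = 1.9126×0.85985×0.19521 + 0.51054×0.98076×0.94214 = 0.321032 + 0.471746 = 0.792778.
Q̄ = (S₀/π) × [bracket] = (589/π) × 0.792778 = 148.63 W/m².
— Configuration B (φ=+59.3°):
cos H₀ = −tan(+59.3°) tan(-10.400°) = 0.3091, H₀ = 1.2565 rad.
Bracket: H₀ sin φ sin δ + cos φ cos δ sin H₀ = 1.2565×0.85985×-0.18052 + 0.51054×0.98357×0.95103 = -0.195034 + 0.477561 = 0.282527.
Q̄ = (S₀/π) × [bracket] = (589/π) × 0.282527 = 52.969 W/m².
Ratio Q̄_A / Q̄_B = 148.63 / 52.969 = 2.806.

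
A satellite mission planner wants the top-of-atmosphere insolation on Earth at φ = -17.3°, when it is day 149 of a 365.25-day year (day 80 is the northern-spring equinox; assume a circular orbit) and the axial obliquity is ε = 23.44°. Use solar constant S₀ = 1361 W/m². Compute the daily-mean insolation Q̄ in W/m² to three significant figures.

Q̄ ≈ 313 W/m²

Solar longitude: λ_s = 360° × (149 − 80)/365.25 = 68.008°.
sin δ = sin 23.44° × sin 68.008° = 0.36884, so δ = +21.644°.
cos H₀ = −tan(-17.3°) tan(+21.644°) = 0.1236, H₀ = 1.4469 rad.
Bracket: H₀ sin φ sin δ + cos φ cos δ sin H₀ = 1.4469×-0.29737×0.36884 + 0.95476×0.92949×0.99233 = -0.158699 + 0.880633 = 0.721934.
Q̄ = (S₀/π) × [bracket] = (1361/π) × 0.721934 = 312.8 W/m².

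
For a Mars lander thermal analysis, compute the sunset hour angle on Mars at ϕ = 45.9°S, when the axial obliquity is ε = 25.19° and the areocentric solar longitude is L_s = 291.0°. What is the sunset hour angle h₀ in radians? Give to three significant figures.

sin δ = sin 25.19° × sin 291.0° = -0.39735, so δ = -23.413°.
cos h₀ = −tan ϕ · tan δ = −tan(-45.9°) × tan(-23.413°) = -0.4468, so h₀ = 2.0340 rad = 116.54°.

h₀ = 2.03 rad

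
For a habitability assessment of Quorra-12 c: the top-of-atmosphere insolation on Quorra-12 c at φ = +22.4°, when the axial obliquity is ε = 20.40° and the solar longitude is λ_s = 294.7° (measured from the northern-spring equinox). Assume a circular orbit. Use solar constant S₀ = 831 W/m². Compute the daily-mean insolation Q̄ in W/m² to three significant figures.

Q̄ ≈ 184 W/m²

Solar declination: sin δ = sin ε · sin λ_s = sin 20.40° × sin 294.7° = -0.31668, so δ = -18.462°.
cos H₀ = −tan(+22.4°) tan(-18.462°) = 0.1376, H₀ = 1.4327 rad.
Bracket: H₀ sin φ sin δ + cos φ cos δ sin H₀ = 1.4327×0.38107×-0.31668 + 0.92455×0.94853×0.99049 = -0.172894 + 0.868623 = 0.695729.
Q̄ = (S₀/π) × [bracket] = (831/π) × 0.695729 = 184.0 W/m².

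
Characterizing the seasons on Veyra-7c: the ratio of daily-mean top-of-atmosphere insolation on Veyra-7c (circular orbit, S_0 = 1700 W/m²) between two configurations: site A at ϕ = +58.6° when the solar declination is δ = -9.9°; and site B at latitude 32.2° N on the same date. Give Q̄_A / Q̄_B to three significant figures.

Q̄_A / Q̄_B ≈ 0.437

— Configuration A (ϕ=+58.6°):
cos h₀ = −tan(+58.6°) tan(-9.900°) = 0.2859, h₀ = 1.2808 rad.
Bracket: h₀ sin ϕ sin δ + cos ϕ cos δ sin h₀ = 1.2808×0.85355×-0.17193 + 0.52101×0.98511×0.95825 = -0.187958 + 0.491824 = 0.303866.
Q̄ = (S_0/π) × [bracket] = (1700/π) × 0.303866 = 164.43 W/m².
— Configuration B (ϕ=+32.2°):
cos h₀ = −tan(+32.2°) tan(-9.900°) = 0.1099, h₀ = 1.4607 rad.
Bracket: h₀ sin ϕ sin δ + cos ϕ cos δ sin h₀ = 1.4607×0.53288×-0.17193 + 0.84619×0.98511×0.99394 = -0.133826 + 0.828539 = 0.694713.
Q̄ = (S_0/π) × [bracket] = (1700/π) × 0.694713 = 375.93 W/m².
Ratio Q̄_A / Q̄_B = 164.43 / 375.93 = 0.4374.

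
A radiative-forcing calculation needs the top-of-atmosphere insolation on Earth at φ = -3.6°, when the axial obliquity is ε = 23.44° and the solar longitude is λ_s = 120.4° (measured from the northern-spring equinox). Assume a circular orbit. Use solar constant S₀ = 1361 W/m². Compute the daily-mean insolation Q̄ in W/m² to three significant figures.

Solar declination: sin δ = sin ε · sin λ_s = sin 23.44° × sin 120.4° = 0.34310, so δ = +20.066°.
cos H₀ = −tan(-3.6°) tan(+20.066°) = 0.0230, H₀ = 1.5478 rad.
Bracket: H₀ sin φ sin δ + cos φ cos δ sin H₀ = 1.5478×-0.06279×0.34310 + 0.99803×0.93930×0.99974 = -0.033345 + 0.937206 = 0.903861.
Q̄ = (S₀/π) × [bracket] = (1361/π) × 0.903861 = 391.6 W/m².

Q̄ ≈ 392 W/m²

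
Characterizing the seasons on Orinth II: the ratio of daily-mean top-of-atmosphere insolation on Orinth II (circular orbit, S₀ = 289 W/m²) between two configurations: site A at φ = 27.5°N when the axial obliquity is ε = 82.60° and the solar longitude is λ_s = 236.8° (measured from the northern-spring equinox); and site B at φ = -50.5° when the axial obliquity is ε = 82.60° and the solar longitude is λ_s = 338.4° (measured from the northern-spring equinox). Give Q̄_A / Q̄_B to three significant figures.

Q̄_A / Q̄_B ≈ 0.0460

— Configuration A (φ=+27.5°):
Solar declination: sin δ = sin ε · sin λ_s = sin 82.60° × sin 236.8° = -0.82980, so δ = -56.078°.
cos H₀ = −tan(+27.5°) tan(-56.078°) = 0.7740, H₀ = 0.6856 rad.
Bracket: H₀ sin φ sin δ + cos φ cos δ sin H₀ = 0.6856×0.46175×-0.82980 + 0.88701×0.55807×0.63314 = -0.262695 + 0.313413 = 0.050718.
Q̄ = (S₀/π) × [bracket] = (289/π) × 0.050718 = 4.6656 W/m².
— Configuration B (φ=-50.5°):
Solar declination: sin δ = sin ε · sin λ_s = sin 82.60° × sin 338.4° = -0.36506, so δ = -21.411°.
cos H₀ = −tan(-50.5°) tan(-21.411°) = -0.4757, H₀ = 2.0665 rad.
Bracket: H₀ sin φ sin δ + cos φ cos δ sin H₀ = 2.0665×-0.77162×-0.36506 + 0.63608×0.93098×0.87962 = 0.582107 + 0.520891 = 1.102998.
Q̄ = (S₀/π) × [bracket] = (289/π) × 1.102998 = 101.47 W/m².
Ratio Q̄_A / Q̄_B = 4.6656 / 101.47 = 0.04598.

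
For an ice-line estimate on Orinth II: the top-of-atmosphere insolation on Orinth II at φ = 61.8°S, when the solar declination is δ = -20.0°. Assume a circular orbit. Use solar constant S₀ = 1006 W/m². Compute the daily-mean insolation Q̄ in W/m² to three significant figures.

Q̄ ≈ 328 W/m²

cos H₀ = −tan(-61.8°) tan(-20.000°) = -0.6788, H₀ = 2.3169 rad.
Bracket: H₀ sin φ sin δ + cos φ cos δ sin H₀ = 2.3169×-0.88130×-0.34202 + 0.47255×0.93969×0.73432 = 0.698365 + 0.326075 = 1.024440.
Q̄ = (S₀/π) × [bracket] = (1006/π) × 1.024440 = 328.0 W/m².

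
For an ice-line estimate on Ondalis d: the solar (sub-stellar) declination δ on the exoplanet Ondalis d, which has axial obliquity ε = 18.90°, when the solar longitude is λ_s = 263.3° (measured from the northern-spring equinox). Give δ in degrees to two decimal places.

δ = -18.77°

sin δ = sin ε · sin λ_s = sin 18.90° × sin 263.3° = -0.321705.
δ = arcsin(-0.321705) = -18.77°.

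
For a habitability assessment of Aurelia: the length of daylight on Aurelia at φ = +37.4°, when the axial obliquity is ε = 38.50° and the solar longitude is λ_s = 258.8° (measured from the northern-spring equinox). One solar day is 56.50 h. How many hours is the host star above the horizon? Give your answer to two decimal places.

16.91 h

Solar declination: sin δ = sin ε · sin λ_s = sin 38.50° × sin 258.8° = -0.61066, so δ = -37.637°.
cos H₀ = −tan φ · tan δ = −tan(+37.4°) × tan(-37.637°) = 0.5896, so H₀ = 0.9403 rad = 53.87°.
Daylight = 2H₀/(2π) × 56.50 h = (0.9403/π) × 56.50 = 16.91 h.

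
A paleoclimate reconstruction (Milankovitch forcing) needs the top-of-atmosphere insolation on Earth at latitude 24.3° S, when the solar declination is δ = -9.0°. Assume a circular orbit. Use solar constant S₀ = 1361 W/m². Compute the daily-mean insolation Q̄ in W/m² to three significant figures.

Q̄ ≈ 435 W/m²

cos H₀ = −tan(-24.3°) tan(-9.000°) = -0.0715, H₀ = 1.6424 rad.
Bracket: H₀ sin φ sin δ + cos φ cos δ sin H₀ = 1.6424×-0.41151×-0.15643 + 0.91140×0.98769×0.99744 = 0.105725 + 0.897876 = 1.003601.
Q̄ = (S₀/π) × [bracket] = (1361/π) × 1.003601 = 434.8 W/m².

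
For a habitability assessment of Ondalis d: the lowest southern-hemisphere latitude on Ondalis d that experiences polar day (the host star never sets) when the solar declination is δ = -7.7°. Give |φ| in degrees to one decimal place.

|φ| = 82.3°

Polar day requires cos H₀ = −tan φ tan δ ≤ −1, i.e. tan φ tan δ ≥ 1.
The boundary is |tan φ| · |tan δ| = 1, so |φ| = 90° − |δ| = 90° − 7.7° = 82.3° in the southern hemisphere.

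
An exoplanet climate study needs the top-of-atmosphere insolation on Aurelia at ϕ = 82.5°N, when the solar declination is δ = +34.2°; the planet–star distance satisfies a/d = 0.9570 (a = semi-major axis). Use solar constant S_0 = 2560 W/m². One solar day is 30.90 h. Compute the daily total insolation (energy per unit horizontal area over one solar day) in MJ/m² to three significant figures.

cos h₀ = −tan(+82.5°) tan(+34.200°) = -5.1621 ≤ −1 ⇒ polar day, h₀ = π.
Bracket: h₀ sin ϕ sin δ + cos ϕ cos δ sin h₀ = 3.1416×0.99144×0.56208 + 0.13053×0.82708×0.00000 = 1.750715 + 0.000000 = 1.750715.
Inverse-square distance factor (a/d)² = 0.9570² = 0.915849.
Q̄ = (S_0/π) × 0.915849 × [bracket] = (2560/π) × 0.915849 × 1.750715 = 1306.6 W/m².
Daily total = Q̄ × 30.90 h × 3600 s/h = 1306.6 × 30.90 × 3600 / 10⁶ = 145.3 MJ/m².

145 MJ/m²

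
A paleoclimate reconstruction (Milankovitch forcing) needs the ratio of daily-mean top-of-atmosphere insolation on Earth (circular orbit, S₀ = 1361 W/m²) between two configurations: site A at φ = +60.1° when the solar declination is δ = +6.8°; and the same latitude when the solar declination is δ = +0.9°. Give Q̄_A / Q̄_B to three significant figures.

— Configuration A (φ=+60.1°):
cos H₀ = −tan(+60.1°) tan(+6.800°) = -0.2074, H₀ = 1.7797 rad.
Bracket: H₀ sin φ sin δ + cos φ cos δ sin H₀ = 1.7797×0.86690×0.11840 + 0.49849×0.99297×0.97826 = 0.182670 + 0.484225 = 0.666895.
Q̄ = (S₀/π) × [bracket] = (1361/π) × 0.666895 = 288.91 W/m².
— Configuration B (φ=+60.1°):
cos H₀ = −tan(+60.1°) tan(+0.900°) = -0.0273, H₀ = 1.5981 rad.
Bracket: H₀ sin φ sin δ + cos φ cos δ sin H₀ = 1.5981×0.86690×0.01571 + 0.49849×0.99988×0.99963 = 0.021765 + 0.498246 = 0.520011.
Q̄ = (S₀/π) × [bracket] = (1361/π) × 0.520011 = 225.28 W/m².
Ratio Q̄_A / Q̄_B = 288.91 / 225.28 = 1.282.

Q̄_A / Q̄_B ≈ 1.28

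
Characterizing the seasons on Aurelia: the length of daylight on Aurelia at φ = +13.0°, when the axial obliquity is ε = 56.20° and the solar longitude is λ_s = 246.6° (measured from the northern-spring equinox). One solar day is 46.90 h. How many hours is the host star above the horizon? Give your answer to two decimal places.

19.33 h

Solar declination: sin δ = sin ε · sin λ_s = sin 56.20° × sin 246.6° = -0.76264, so δ = -49.697°.
cos H₀ = −tan φ · tan δ = −tan(+13.0°) × tan(-49.697°) = 0.2722, so H₀ = 1.2951 rad = 74.20°.
Daylight = 2H₀/(2π) × 46.90 h = (1.2951/π) × 46.90 = 19.33 h.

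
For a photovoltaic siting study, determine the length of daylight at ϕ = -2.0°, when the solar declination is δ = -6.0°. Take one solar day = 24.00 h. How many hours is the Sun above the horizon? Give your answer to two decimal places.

cos h₀ = −tan ϕ · tan δ = −tan(-2.0°) × tan(-6.000°) = -0.0037, so h₀ = 1.5745 rad = 90.21°.
Daylight = 2h₀/(2π) × 24.00 h = (1.5745/π) × 24.00 = 12.03 h.

12.03 h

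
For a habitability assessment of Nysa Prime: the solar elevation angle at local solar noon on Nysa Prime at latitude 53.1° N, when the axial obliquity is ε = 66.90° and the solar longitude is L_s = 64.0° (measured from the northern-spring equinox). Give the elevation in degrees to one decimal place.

Solar declination: sin δ = sin ε · sin L_s = sin 66.90° × sin 64.0° = 0.82673, so δ = +55.764°.
At local noon the hour angle is zero, so the zenith angle equals |ϕ − δ| = |+53.1° − (+55.764°)| = 2.664°.
Elevation = 90° − 2.664° = 87.3°.

87.3°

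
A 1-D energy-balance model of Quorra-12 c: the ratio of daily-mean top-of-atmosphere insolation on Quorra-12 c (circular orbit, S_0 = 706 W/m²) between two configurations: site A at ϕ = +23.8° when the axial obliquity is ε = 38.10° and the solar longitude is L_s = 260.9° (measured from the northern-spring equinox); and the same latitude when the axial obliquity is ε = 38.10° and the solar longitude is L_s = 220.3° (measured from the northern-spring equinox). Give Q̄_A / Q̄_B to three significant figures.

Q̄_A / Q̄_B ≈ 0.634

— Configuration A (ϕ=+23.8°):
Solar declination: sin δ = sin ε · sin L_s = sin 38.10° × sin 260.9° = -0.60927, so δ = -37.537°.
cos h₀ = −tan(+23.8°) tan(-37.537°) = 0.3389, h₀ = 1.2251 rad.
Bracket: h₀ sin ϕ sin δ + cos ϕ cos δ sin h₀ = 1.2251×0.40355×-0.60927 + 0.91496×0.79296×0.94083 = -0.301216 + 0.682597 = 0.381381.
Q̄ = (S_0/π) × [bracket] = (706/π) × 0.381381 = 85.707 W/m².
— Configuration B (ϕ=+23.8°):
Solar declination: sin δ = sin ε · sin L_s = sin 38.10° × sin 220.3° = -0.39909, so δ = -23.521°.
cos h₀ = −tan(+23.8°) tan(-23.521°) = 0.1920, h₀ = 1.3776 rad.
Bracket: h₀ sin ϕ sin δ + cos ϕ cos δ sin h₀ = 1.3776×0.40355×-0.39909 + 0.91496×0.91691×0.98140 = -0.221866 + 0.823332 = 0.601466.
Q̄ = (S_0/π) × [bracket] = (706/π) × 0.601466 = 135.17 W/m².
Ratio Q̄_A / Q̄_B = 85.707 / 135.17 = 0.6341.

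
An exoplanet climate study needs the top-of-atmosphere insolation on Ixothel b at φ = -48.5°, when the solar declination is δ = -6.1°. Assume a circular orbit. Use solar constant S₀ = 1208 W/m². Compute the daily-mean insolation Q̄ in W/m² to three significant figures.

cos H₀ = −tan(-48.5°) tan(-6.100°) = -0.1208, H₀ = 1.6919 rad.
Bracket: H₀ sin φ sin δ + cos φ cos δ sin H₀ = 1.6919×-0.74896×-0.10626 + 0.66262×0.99434×0.99268 = 0.134649 + 0.654047 = 0.788696.
Q̄ = (S₀/π) × [bracket] = (1208/π) × 0.788696 = 303.3 W/m².

Q̄ ≈ 303 W/m²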